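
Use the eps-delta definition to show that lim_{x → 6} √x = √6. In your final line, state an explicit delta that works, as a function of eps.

Suppose eps > 0. We want delta > 0 such that 0 < |x − 6| < delta implies |√x − √6| < eps.
Rationalise: √x − √6 = (x − 6)/(√x + √6), so |√x − √6| = |x − 6|/(√x + √6).
Restrict delta ≤ 6 so that |x − 6| < 6 forces x > 0, and then √x + √6 > √6.
Hence |√x − √6| < |x − 6|/√6, which is < eps once |x − 6| < √6·eps.
Take delta = min(6, √6·eps). If 0 < |x − 6| < delta then x > 0 and |√x − √6| < |x − 6|/√6 < eps.

delta = min(6, √6·eps)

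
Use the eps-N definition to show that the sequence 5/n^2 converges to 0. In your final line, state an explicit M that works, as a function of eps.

Fix eps > 0. For n ≥ 1, |5/n^2 − 0| = 5/n^2.
5/n^2 < eps ⇔ n^2 > 5/eps ⇔ n > (5/eps)^{1/2}.
Take M = (5/eps)^{1/2}. Then n > M implies 5/n^2 < eps.

M = (5/eps)^{1/2}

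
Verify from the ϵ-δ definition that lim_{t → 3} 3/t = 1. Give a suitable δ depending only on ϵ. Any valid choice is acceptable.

δ = min(3/2, (3/2)ϵ)

Suppose ϵ > 0. We seek δ > 0 such that 0 < |t − 3| < δ implies |3/t − 1| < ϵ.
|3/t − 1| = 3·|3 − t|/(3·|t|) = 3|t − 3|/(3|t|).
Require δ ≤ 3/2 so that |t| > 3 − 3/2 = 3/2, hence 3|t| > 9/2.
Then |3/t − 1| < 3|t − 3|/(9/2), which is < ϵ when |t − 3| < (3/2)ϵ.
Take δ = min(3/2, (3/2)ϵ). Then 0 < |t − 3| < δ gives both |t − 3| < 3/2 and |t − 3| < (3/2)ϵ, so |3/t − 1| < ϵ.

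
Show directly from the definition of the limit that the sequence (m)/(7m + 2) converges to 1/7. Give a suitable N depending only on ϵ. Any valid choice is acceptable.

N = (2/49)/ϵ

Fix ϵ > 0. For m ≥ 1, |(m)/(7m + 2) − (1/7)| = |-2|/(7(7m + 2)) = 2/(7(7m + 2)).
Since 7m + 2 ≥ 7m for m ≥ 1, this is ≤ 2/(7·7m) = (2/49)/m.
So |(m)/(7m + 2) − (1/7)| < ϵ whenever m > (2/49)/ϵ.
Take N = (2/49)/ϵ. If m > N then |(m)/(7m + 2) − (1/7)| ≤ (2/49)/m < ϵ.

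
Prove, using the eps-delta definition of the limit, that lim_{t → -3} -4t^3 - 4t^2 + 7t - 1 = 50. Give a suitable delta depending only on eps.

delta = min(2, eps/157)

Fix eps > 0. We want delta > 0 such that 0 < |t + 3| < delta implies |(-4t^3 - 4t^2 + 7t - 1) − 50| < eps.
(-4t^3 - 4t^2 + 7t - 1) − 50 = -4t^3 - 4t^2 + 7t - 51 = (t + 3)(-4t^2 + 8t - 17).
So |(-4t^3 - 4t^2 + 7t - 1) − 50| = |t + 3|·|-4t^2 + 8t - 17|.
Require delta ≤ 2. Then |t + 3| < 2 gives |t| < 5, and by the triangle inequality |-4t^2 + 8t - 17| ≤ 4·5^2 + 8·5 + 17 = 157.
Hence |(-4t^3 - 4t^2 + 7t - 1) − 50| ≤ 157|t + 3| < eps provided |t + 3| < eps/157.
Take delta = min(2, eps/157). Then 0 < |t + 3| < delta gives both |t + 3| < 2 and |t + 3| < eps/157, so |(-4t^3 - 4t^2 + 7t - 1) − 50| < eps.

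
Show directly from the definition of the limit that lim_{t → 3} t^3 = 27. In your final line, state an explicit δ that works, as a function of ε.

δ = min(1, ε/37)

Suppose ε > 0. We seek δ > 0 with 0 < |t − 3| < δ ⇒ |t^3 − 27| < ε.
Factor: t^3 − 27 = (t − 3)(t^2 + 3t + 9), so |t^3 − 27| = |t − 3|·|t^2 + 3t + 9|.
Restrict δ ≤ 1. Then |t − 3| < 1 gives |t| < 4, so by the triangle inequality |t^2 + 3t + 9| ≤ 4^2 + 3·4 + 9 = 37.
Hence |t^3 − 27| ≤ 37|t − 3|, which is < ε once |t − 3| < ε/37.
Take δ = min(1, ε/37). If 0 < |t − 3| < δ then both bounds hold and |t^3 − 27| ≤ 37|t − 3| < 37·(ε/37) = ε.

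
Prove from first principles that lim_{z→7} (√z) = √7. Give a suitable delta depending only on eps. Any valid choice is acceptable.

delta = min(7, √7·eps)

Let eps > 0 be given. We want delta > 0 such that 0 < |z − 7| < delta implies |√z − √7| < eps.
Rationalise: √z − √7 = (z − 7)/(√z + √7), so |√z − √7| = |z − 7|/(√z + √7).
Restrict delta ≤ 7 so that |z − 7| < 7 forces z > 0, and then √z + √7 > √7.
Hence |√z − √7| < |z − 7|/√7, which is < eps once |z − 7| < √7·eps.
Take delta = min(7, √7·eps). If 0 < |z − 7| < delta then z > 0 and |√z − √7| < |z − 7|/√7 < eps.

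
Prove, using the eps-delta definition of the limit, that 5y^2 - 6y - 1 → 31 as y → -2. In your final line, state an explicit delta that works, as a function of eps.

delta = min(1, eps/31)

Suppose eps > 0. We want delta > 0 such that 0 < |y + 2| < delta implies |(5y^2 - 6y - 1) − 31| < eps.
(5y^2 - 6y - 1) − 31 = 5y^2 - 6y - 32 = (y + 2)(5y - 16).
So |(5y^2 - 6y - 1) − 31| = |y + 2|·|5y - 16|.
Require delta ≤ 1. Then |y + 2| < 1 gives |y| < 3, and by the triangle inequality |5y - 16| ≤ 5·3 + 16 = 31.
Hence |(5y^2 - 6y - 1) − 31| ≤ 31|y + 2| < eps provided |y + 2| < eps/31.
Choosing delta = min(1, eps/31) ensures both conditions, hence |(5y^2 - 6y - 1) − 31| < eps.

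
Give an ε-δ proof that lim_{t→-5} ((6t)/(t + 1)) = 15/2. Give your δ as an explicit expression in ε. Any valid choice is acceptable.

Suppose ε > 0. We want δ > 0 with 0 < |t + 5| < δ ⇒ |(6t)/(t + 1) − (15/2)| < ε.
Combining over a common denominator, (6t)/(t + 1) − (15/2) = [(6t)·(-4) − (-30)·(t + 1)] / [(-4)·(t + 1)] = 6(t + 5) / ((-4)(t + 1)).
So |(6t)/(t + 1) − (15/2)| = 6|t + 5| / (4·|t + 1|).
Require δ ≤ 2, so |t + 1| ≥ |-4| − |t + 5| > 4 − 2 = 2.
Hence |(6t)/(t + 1) − (15/2)| < 6|t + 5|/(4·2) = (3/4)|t + 5|, which is < ε once |t + 5| < (4/3)ε.
Take δ = min(2, (4/3)ε). Then 0 < |t + 5| < δ forces both bounds, so |(6t)/(t + 1) − (15/2)| < ε.

δ = min(2, (4/3)ε)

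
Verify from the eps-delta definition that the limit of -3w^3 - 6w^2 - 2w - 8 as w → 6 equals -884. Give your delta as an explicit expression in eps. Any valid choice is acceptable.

Let eps > 0 be given. We want delta > 0 such that 0 < |w − 6| < delta implies |(-3w^3 - 6w^2 - 2w - 8) + 884| < eps.
(-3w^3 - 6w^2 - 2w - 8) + 884 = -3w^3 - 6w^2 - 2w + 876 = (w − 6)(-3w^2 - 24w - 146).
So |(-3w^3 - 6w^2 - 2w - 8) + 884| = |w − 6|·|-3w^2 - 24w - 146|.
Require delta ≤ 1. Then |w − 6| < 1 gives |w| < 7, and by the triangle inequality |-3w^2 - 24w - 146| ≤ 3·7^2 + 24·7 + 146 = 461.
Hence |(-3w^3 - 6w^2 - 2w - 8) + 884| ≤ 461|w − 6| < eps provided |w − 6| < eps/461.
Take delta = min(1, eps/461). Then 0 < |w − 6| < delta gives both |w − 6| < 1 and |w − 6| < eps/461, so |(-3w^3 - 6w^2 - 2w - 8) + 884| < eps.

delta = min(1, eps/461)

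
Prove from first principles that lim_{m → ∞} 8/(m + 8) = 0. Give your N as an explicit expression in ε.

N = 8/ε

Suppose ε > 0. For m ≥ 1, |8/(m + 8) − 0| = 8/(m + 8) ≤ 8/m.
We need 8/m < ε, i.e. m > 8/ε.
Take N = 8/ε. If m > N then |8/(m + 8)| ≤ 8/m < ε.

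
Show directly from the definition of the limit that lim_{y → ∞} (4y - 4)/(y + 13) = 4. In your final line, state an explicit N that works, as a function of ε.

N = 56/ε

Let ε > 0 be given. We seek N > 0 such that y > N implies |(4y - 4)/(y + 13) − 4| < ε.
(4y - 4)/(y + 13) − 4 = ((4y - 4) − 4(y + 13)) / ((y + 13)) = -56/((y + 13)).
For y > 0 we have y + 13 > y, so |(4y - 4)/(y + 13) − 4| = 56/((y + 13)) < 56/(y) = 56/y.
Thus |(4y - 4)/(y + 13) − 4| < ε whenever y > 56/ε.
Take N = 56/ε. If y > N then |(4y - 4)/(y + 13) − 4| < 56/y < ε.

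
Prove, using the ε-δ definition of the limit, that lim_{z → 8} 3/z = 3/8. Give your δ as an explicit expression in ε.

Let ε > 0 be given. We seek δ > 0 such that 0 < |z − 8| < δ implies |3/z − (3/8)| < ε.
|3/z − (3/8)| = 3·|8 − z|/(8·|z|) = 3|z − 8|/(8|z|).
Restrict δ ≤ 4. Then |z − 8| < 4 gives |z| > 4, so 8|z| > 32.
Then |3/z − (3/8)| < 3|z − 8|/32, which is < ε when |z − 8| < (32/3)ε.
Take δ = min(4, (32/3)ε). Then 0 < |z − 8| < δ gives both |z − 8| < 4 and |z − 8| < (32/3)ε, so |3/z − (3/8)| < ε.

δ = min(4, (32/3)ε)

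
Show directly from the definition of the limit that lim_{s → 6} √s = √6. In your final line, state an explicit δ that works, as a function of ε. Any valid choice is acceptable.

Suppose ε > 0. We want δ > 0 such that 0 < |s − 6| < δ implies |√s − √6| < ε.
Multiplying by the conjugate, |√s − √6| = |s − 6|/(√s + √6).
Restrict δ ≤ 6 so that |s − 6| < 6 forces s > 0, and then √s + √6 > √6.
Hence |√s − √6| < |s − 6|/√6, which is < ε once |s − 6| < √6·ε.
Take δ = min(6, √6·ε). If 0 < |s − 6| < δ then s > 0 and |√s − √6| < |s − 6|/√6 < ε.

δ = min(6, √6·ε)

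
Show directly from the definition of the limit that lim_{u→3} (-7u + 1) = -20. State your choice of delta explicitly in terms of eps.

Let eps > 0 be given. We need delta > 0 so that 0 < |u − 3| < delta implies |(-7u + 1) + 20| < eps.
|(-7u + 1) + 20| = |-7u + 21| = 7|u − 3|.
Thus it suffices that |u − 3| < eps/7.
Take delta = eps/7. If 0 < |u − 3| < delta then |(-7u + 1) + 20| = 7|u − 3| < 7·(eps/7) = eps.

delta = eps/7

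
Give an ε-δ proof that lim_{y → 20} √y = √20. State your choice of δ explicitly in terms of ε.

Fix ε > 0. We want δ > 0 such that 0 < |y − 20| < δ implies |√y − √20| < ε.
Rationalise: √y − √20 = (y − 20)/(√y + √20), so |√y − √20| = |y − 20|/(√y + √20).
Restrict δ ≤ 20 so that |y − 20| < 20 forces y > 0, and then √y + √20 > √20.
Hence |√y − √20| < |y − 20|/√20, which is < ε once |y − 20| < √20·ε.
Take δ = min(20, √20·ε). If 0 < |y − 20| < δ then y > 0 and |√y − √20| < |y − 20|/√20 < ε.

δ = min(20, √20·ε)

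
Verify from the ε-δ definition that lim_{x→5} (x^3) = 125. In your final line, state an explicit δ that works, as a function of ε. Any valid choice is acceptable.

Suppose ε > 0. We seek δ > 0 with 0 < |x − 5| < δ ⇒ |x^3 − 125| < ε.
Factor: x^3 − 125 = (x − 5)(x^2 + 5x + 25), so |x^3 − 125| = |x − 5|·|x^2 + 5x + 25|.
Impose δ ≤ 2 so that |x| < 7; then |x^2 + 5x + 25| ≤ 109.
Hence |x^3 − 125| ≤ 109|x − 5|, which is < ε once |x − 5| < ε/109.
Take δ = min(2, ε/109). If 0 < |x − 5| < δ then both bounds hold and |x^3 − 125| ≤ 109|x − 5| < 109·(ε/109) = ε.

δ = min(2, ε/109)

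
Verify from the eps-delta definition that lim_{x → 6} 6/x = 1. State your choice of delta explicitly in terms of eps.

Let eps > 0 be given. We seek delta > 0 such that 0 < |x − 6| < delta implies |6/x − 1| < eps.
|6/x − 1| = 6·|6 − x|/(6·|x|) = 6|x − 6|/(6|x|).
Require delta ≤ 3 so that |x| > 6 − 3 = 3, hence 6|x| > 18.
Then |6/x − 1| < 6|x − 6|/18, which is < eps when |x − 6| < 3eps.
Take delta = min(3, 3eps). Then 0 < |x − 6| < delta gives both |x − 6| < 3 and |x − 6| < 3eps, so |6/x − 1| < eps.

delta = min(3, 3eps)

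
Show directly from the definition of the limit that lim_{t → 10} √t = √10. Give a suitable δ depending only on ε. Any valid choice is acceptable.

δ = min(10, √10·ε)

Let ε > 0 be given. We want δ > 0 such that 0 < |t − 10| < δ implies |√t − √10| < ε.
Rationalise: √t − √10 = (t − 10)/(√t + √10), so |√t − √10| = |t − 10|/(√t + √10).
Restrict δ ≤ 10 so that |t − 10| < 10 forces t > 0, and then √t + √10 > √10.
Hence |√t − √10| < |t − 10|/√10, which is < ε once |t − 10| < √10·ε.
Take δ = min(10, √10·ε). If 0 < |t − 10| < δ then t > 0 and |√t − √10| < |t − 10|/√10 < ε.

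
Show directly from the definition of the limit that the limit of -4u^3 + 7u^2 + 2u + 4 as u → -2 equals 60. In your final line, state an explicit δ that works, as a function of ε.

δ = min(2, ε/152)

Let ε > 0. We want δ > 0 such that 0 < |u + 2| < δ implies |(-4u^3 + 7u^2 + 2u + 4) − 60| < ε.
(-4u^3 + 7u^2 + 2u + 4) − 60 = -4u^3 + 7u^2 + 2u - 56 = (u + 2)(-4u^2 + 15u - 28).
So |(-4u^3 + 7u^2 + 2u + 4) − 60| = |u + 2|·|-4u^2 + 15u - 28|.
Assume first that |u + 2| < 2, so |u| < 4. Then |-4u^2 + 15u - 28| ≤ 4·4^2 + 15·4 + 28 = 152.
Hence |(-4u^3 + 7u^2 + 2u + 4) − 60| ≤ 152|u + 2| < ε provided |u + 2| < ε/152.
Take δ = min(2, ε/152). Then 0 < |u + 2| < δ gives both |u + 2| < 2 and |u + 2| < ε/152, so |(-4u^3 + 7u^2 + 2u + 4) − 60| < ε.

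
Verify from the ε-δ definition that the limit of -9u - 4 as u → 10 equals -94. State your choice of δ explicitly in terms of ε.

δ = ε/9

Suppose ε > 0. We need δ > 0 so that 0 < |u − 10| < δ implies |(-9u - 4) + 94| < ε.
|(-9u - 4) + 94| = |-9u + 90| = 9|u − 10|.
Thus it suffices that |u − 10| < ε/9.
Take δ = ε/9. If 0 < |u − 10| < δ then |(-9u - 4) + 94| = 9|u − 10| < 9·(ε/9) = ε.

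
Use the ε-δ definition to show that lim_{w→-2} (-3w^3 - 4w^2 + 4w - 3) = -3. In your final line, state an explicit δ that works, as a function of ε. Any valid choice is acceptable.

Let ε > 0. We want δ > 0 such that 0 < |w + 2| < δ implies |(-3w^3 - 4w^2 + 4w - 3) + 3| < ε.
(-3w^3 - 4w^2 + 4w - 3) + 3 = -3w^3 - 4w^2 + 4w = (w + 2)(-3w^2 + 2w).
So |(-3w^3 - 4w^2 + 4w - 3) + 3| = |w + 2|·|-3w^2 + 2w|.
Assume first that |w + 2| < 1, so |w| < 3. Then |-3w^2 + 2w| ≤ 3·3^2 + 2·3 = 33.
Hence |(-3w^3 - 4w^2 + 4w - 3) + 3| ≤ 33|w + 2| < ε provided |w + 2| < ε/33.
Choosing δ = min(1, ε/33) ensures both conditions, hence |(-3w^3 - 4w^2 + 4w - 3) + 3| < ε.

δ = min(1, ε/33)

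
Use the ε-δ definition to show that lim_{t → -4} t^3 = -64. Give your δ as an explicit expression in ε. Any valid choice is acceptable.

Suppose ε > 0. We seek δ > 0 with 0 < |t + 4| < δ ⇒ |t^3 + 64| < ε.
Factor: t^3 + 64 = (t + 4)(t^2 - 4t + 16), so |t^3 + 64| = |t + 4|·|t^2 - 4t + 16|.
Impose δ ≤ 1 so that |t| < 5; then |t^2 - 4t + 16| ≤ 61.
Hence |t^3 + 64| ≤ 61|t + 4|, which is < ε once |t + 4| < ε/61.
Take δ = min(1, ε/61). If 0 < |t + 4| < δ then both bounds hold and |t^3 + 64| ≤ 61|t + 4| < 61·(ε/61) = ε.

δ = min(1, ε/61)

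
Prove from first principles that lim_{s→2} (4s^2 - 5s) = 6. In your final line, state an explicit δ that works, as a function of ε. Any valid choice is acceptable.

Let ε > 0. We want δ > 0 such that 0 < |s − 2| < δ implies |(4s^2 - 5s) − 6| < ε.
(4s^2 - 5s) − 6 = 4s^2 - 5s - 6 = (s − 2)(4s + 3).
So |(4s^2 - 5s) − 6| = |s − 2|·|4s + 3|.
Require δ ≤ 2. Then |s − 2| < 2 gives |s| < 4, and by the triangle inequality |4s + 3| ≤ 4·4 + 3 = 19.
Hence |(4s^2 - 5s) − 6| ≤ 19|s − 2| < ε provided |s − 2| < ε/19.
Take δ = min(2, ε/19). Then 0 < |s − 2| < δ gives both |s − 2| < 2 and |s − 2| < ε/19, so |(4s^2 - 5s) − 6| < ε.

δ = min(2, ε/19)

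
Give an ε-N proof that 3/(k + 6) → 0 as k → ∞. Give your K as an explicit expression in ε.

Suppose ε > 0. For k ≥ 1, |3/(k + 6) − 0| = 3/(k + 6) ≤ 3/k.
We need 3/k < ε, i.e. k > 3/ε.
Take K = 3/ε. If k > K then |3/(k + 6)| ≤ 3/k < ε.

K = 3/ε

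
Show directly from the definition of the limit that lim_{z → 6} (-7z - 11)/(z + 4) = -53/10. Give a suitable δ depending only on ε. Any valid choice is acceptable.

δ = min(5, (50/17)ε)

Let ε > 0. We want δ > 0 with 0 < |z − 6| < δ ⇒ |(-7z - 11)/(z + 4) + 53/10| < ε.
Combining over a common denominator, (-7z - 11)/(z + 4) + 53/10 = [(-7z - 11)·10 − (-53)·(z + 4)] / [10·(z + 4)] = -17(z − 6) / (10(z + 4)).
So |(-7z - 11)/(z + 4) + 53/10| = 17|z − 6| / (10·|z + 4|).
Require δ ≤ 5, so |z + 4| ≥ |10| − |z − 6| > 10 − 5 = 5.
Hence |(-7z - 11)/(z + 4) + 53/10| < 17|z − 6|/(10·5) = (17/50)|z − 6|, which is < ε once |z − 6| < (50/17)ε.
Take δ = min(5, (50/17)ε). Then 0 < |z − 6| < δ forces both bounds, so |(-7z - 11)/(z + 4) + 53/10| < ε.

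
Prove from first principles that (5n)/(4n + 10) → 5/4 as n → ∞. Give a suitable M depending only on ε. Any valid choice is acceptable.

Fix ε > 0. For n ≥ 1, |(5n)/(4n + 10) − (5/4)| = |-50|/(4(4n + 10)) = 50/(4(4n + 10)).
Since 4n + 10 ≥ 4n for n ≥ 1, this is ≤ 50/(4·4n) = (25/8)/n.
So |(5n)/(4n + 10) − (5/4)| < ε whenever n > (25/8)/ε.
Take M = (25/8)/ε. If n > M then |(5n)/(4n + 10) − (5/4)| ≤ (25/8)/n < ε.

M = (25/8)/ε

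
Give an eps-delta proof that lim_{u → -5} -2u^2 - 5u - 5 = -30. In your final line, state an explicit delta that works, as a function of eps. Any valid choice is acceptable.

Fix eps > 0. We want delta > 0 such that 0 < |u + 5| < delta implies |(-2u^2 - 5u - 5) + 30| < eps.
(-2u^2 - 5u - 5) + 30 = -2u^2 - 5u + 25 = (u + 5)(-2u + 5).
So |(-2u^2 - 5u - 5) + 30| = |u + 5|·|-2u + 5|.
Require delta ≤ 2. Then |u + 5| < 2 gives |u| < 7, and by the triangle inequality |-2u + 5| ≤ 2·7 + 5 = 19.
Hence |(-2u^2 - 5u - 5) + 30| ≤ 19|u + 5| < eps provided |u + 5| < eps/19.
Take delta = min(2, eps/19). Then 0 < |u + 5| < delta gives both |u + 5| < 2 and |u + 5| < eps/19, so |(-2u^2 - 5u - 5) + 30| < eps.

delta = min(2, eps/19)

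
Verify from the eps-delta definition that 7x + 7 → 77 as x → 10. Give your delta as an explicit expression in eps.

delta = eps/7

Fix eps > 0. We need delta > 0 so that 0 < |x − 10| < delta implies |(7x + 7) − 77| < eps.
|(7x + 7) − 77| = |7x - 70| = 7|x − 10|.
So 7|x − 10| < eps exactly when |x − 10| < eps/7.
Take delta = eps/7. If 0 < |x − 10| < delta then |(7x + 7) − 77| = 7|x − 10| < 7·(eps/7) = eps.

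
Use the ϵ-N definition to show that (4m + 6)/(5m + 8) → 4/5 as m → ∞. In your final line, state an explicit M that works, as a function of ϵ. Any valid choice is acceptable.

Fix ϵ > 0. For m ≥ 1, |(4m + 6)/(5m + 8) − (4/5)| = |-2|/(5(5m + 8)) = 2/(5(5m + 8)).
Since 5m + 8 ≥ 5m for m ≥ 1, this is ≤ 2/(5·5m) = (2/25)/m.
So |(4m + 6)/(5m + 8) − (4/5)| < ϵ whenever m > (2/25)/ϵ.
Take M = (2/25)/ϵ. If m > M then |(4m + 6)/(5m + 8) − (4/5)| ≤ (2/25)/m < ϵ.

M = (2/25)/ϵ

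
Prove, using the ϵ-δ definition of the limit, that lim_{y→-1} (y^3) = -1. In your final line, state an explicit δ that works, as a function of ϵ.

δ = min(2, ϵ/13)

Let ϵ > 0. We seek δ > 0 with 0 < |y + 1| < δ ⇒ |y^3 + 1| < ϵ.
Factor: y^3 + 1 = (y + 1)(y^2 - y + 1), so |y^3 + 1| = |y + 1|·|y^2 - y + 1|.
Restrict δ ≤ 2. Then |y + 1| < 2 gives |y| < 3, so by the triangle inequality |y^2 - y + 1| ≤ 3^2 + 3 + 1 = 13.
Hence |y^3 + 1| ≤ 13|y + 1|, which is < ϵ once |y + 1| < ϵ/13.
Take δ = min(2, ϵ/13). If 0 < |y + 1| < δ then both bounds hold and |y^3 + 1| ≤ 13|y + 1| < 13·(ϵ/13) = ϵ.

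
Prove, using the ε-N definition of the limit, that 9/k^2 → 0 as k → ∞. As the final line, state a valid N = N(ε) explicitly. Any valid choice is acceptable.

Suppose ε > 0. For k ≥ 1, |9/k^2 − 0| = 9/k^2.
9/k^2 < ε ⇔ k^2 > 9/ε ⇔ k > (9/ε)^{1/2}.
Take N = (9/ε)^{1/2}. Then k > N implies 9/k^2 < ε.

N = (9/ε)^{1/2}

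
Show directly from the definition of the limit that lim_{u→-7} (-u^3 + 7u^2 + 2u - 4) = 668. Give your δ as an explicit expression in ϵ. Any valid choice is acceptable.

Let ϵ > 0. We want δ > 0 such that 0 < |u + 7| < δ implies |(-u^3 + 7u^2 + 2u - 4) − 668| < ϵ.
(-u^3 + 7u^2 + 2u - 4) − 668 = -u^3 + 7u^2 + 2u - 672 = (u + 7)(-u^2 + 14u - 96).
So |(-u^3 + 7u^2 + 2u - 4) − 668| = |u + 7|·|-u^2 + 14u - 96|.
Require δ ≤ 1. Then |u + 7| < 1 gives |u| < 8, and by the triangle inequality |-u^2 + 14u - 96| ≤ 8^2 + 14·8 + 96 = 272.
Hence |(-u^3 + 7u^2 + 2u - 4) − 668| ≤ 272|u + 7| < ϵ provided |u + 7| < ϵ/272.
Take δ = min(1, ϵ/272). Then 0 < |u + 7| < δ gives both |u + 7| < 1 and |u + 7| < ϵ/272, so |(-u^3 + 7u^2 + 2u - 4) − 668| < ϵ.

δ = min(1, ϵ/272)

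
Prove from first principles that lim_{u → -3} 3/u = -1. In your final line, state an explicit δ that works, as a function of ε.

Fix ε > 0. We seek δ > 0 such that 0 < |u + 3| < δ implies |3/u + 1| < ε.
|3/u + 1| = 3·|-3 − u|/(3·|u|) = 3|u + 3|/(3|u|).
Restrict δ ≤ 3/2. Then |u + 3| < 3/2 gives |u| > 3/2, so 3|u| > 9/2.
Then |3/u + 1| < 3|u + 3|/(9/2), which is < ε when |u + 3| < (3/2)ε.
Take δ = min(3/2, (3/2)ε). Then 0 < |u + 3| < δ gives both |u + 3| < 3/2 and |u + 3| < (3/2)ε, so |3/u + 1| < ε.

δ = min(3/2, (3/2)ε)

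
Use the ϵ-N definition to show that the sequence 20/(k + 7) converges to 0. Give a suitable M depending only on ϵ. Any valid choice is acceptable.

M = 20/ϵ

Let ϵ > 0. For k ≥ 1, |20/(k + 7) − 0| = 20/(k + 7) ≤ 20/k.
We need 20/k < ϵ, i.e. k > 20/ϵ.
Take M = 20/ϵ. If k > M then |20/(k + 7)| ≤ 20/k < ϵ.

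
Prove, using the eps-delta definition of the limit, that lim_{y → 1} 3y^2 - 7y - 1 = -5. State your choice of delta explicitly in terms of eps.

delta = min(1, eps/10)

Let eps > 0 be given. We want delta > 0 such that 0 < |y − 1| < delta implies |(3y^2 - 7y - 1) + 5| < eps.
(3y^2 - 7y - 1) + 5 = 3y^2 - 7y + 4 = (y − 1)(3y - 4).
So |(3y^2 - 7y - 1) + 5| = |y − 1|·|3y - 4|.
Assume first that |y − 1| < 1, so |y| < 2. Then |3y - 4| ≤ 3·2 + 4 = 10.
Hence |(3y^2 - 7y - 1) + 5| ≤ 10|y − 1| < eps provided |y − 1| < eps/10.
Choosing delta = min(1, eps/10) ensures both conditions, hence |(3y^2 - 7y - 1) + 5| < eps.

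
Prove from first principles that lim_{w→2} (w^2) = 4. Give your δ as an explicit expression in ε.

δ = min(2, ε/6)

Let ε > 0 be given. We seek δ > 0 with 0 < |w − 2| < δ ⇒ |w^2 − 4| < ε.
Factor: w^2 − 4 = (w − 2)(w + 2), so |w^2 − 4| = |w − 2|·|w + 2|.
Restrict δ ≤ 2. Then |w − 2| < 2 gives |w| < 4, so by the triangle inequality |w + 2| ≤ 4 + 2 = 6.
Hence |w^2 − 4| ≤ 6|w − 2|, which is < ε once |w − 2| < ε/6.
Take δ = min(2, ε/6). If 0 < |w − 2| < δ then both bounds hold and |w^2 − 4| ≤ 6|w − 2| < 6·(ε/6) = ε.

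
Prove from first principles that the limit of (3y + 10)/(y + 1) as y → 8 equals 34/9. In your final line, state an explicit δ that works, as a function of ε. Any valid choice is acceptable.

Suppose ε > 0. We want δ > 0 with 0 < |y − 8| < δ ⇒ |(3y + 10)/(y + 1) − (34/9)| < ε.
Combining over a common denominator, (3y + 10)/(y + 1) − (34/9) = [(3y + 10)·9 − 34·(y + 1)] / [9·(y + 1)] = -7(y − 8) / (9(y + 1)).
So |(3y + 10)/(y + 1) − (34/9)| = 7|y − 8| / (9·|y + 1|).
Require δ ≤ 9/2, so |y + 1| ≥ |9| − |y − 8| > 9 − 9/2 = 9/2.
Hence |(3y + 10)/(y + 1) − (34/9)| < 7|y − 8|/(9·(9/2)) = (14/81)|y − 8|, which is < ε once |y − 8| < (81/14)ε.
Take δ = min(9/2, (81/14)ε). Then 0 < |y − 8| < δ forces both bounds, so |(3y + 10)/(y + 1) − (34/9)| < ε.

δ = min(9/2, (81/14)ε)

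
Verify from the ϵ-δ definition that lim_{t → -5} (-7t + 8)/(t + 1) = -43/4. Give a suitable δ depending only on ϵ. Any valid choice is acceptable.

Let ϵ > 0 be given. We want δ > 0 with 0 < |t + 5| < δ ⇒ |(-7t + 8)/(t + 1) + 43/4| < ϵ.
Combining over a common denominator, (-7t + 8)/(t + 1) + 43/4 = [(-7t + 8)·(-4) − 43·(t + 1)] / [(-4)·(t + 1)] = -15(t + 5) / ((-4)(t + 1)).
So |(-7t + 8)/(t + 1) + 43/4| = 15|t + 5| / (4·|t + 1|).
Require δ ≤ 2, so |t + 1| ≥ |-4| − |t + 5| > 4 − 2 = 2.
Hence |(-7t + 8)/(t + 1) + 43/4| < 15|t + 5|/(4·2) = (15/8)|t + 5|, which is < ϵ once |t + 5| < (8/15)ϵ.
Take δ = min(2, (8/15)ϵ). Then 0 < |t + 5| < δ forces both bounds, so |(-7t + 8)/(t + 1) + 43/4| < ϵ.

δ = min(2, (8/15)ϵ)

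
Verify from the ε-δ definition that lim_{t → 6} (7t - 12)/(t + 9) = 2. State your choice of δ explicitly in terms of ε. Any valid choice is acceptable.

Let ε > 0 be given. We want δ > 0 with 0 < |t − 6| < δ ⇒ |(7t - 12)/(t + 9) − 2| < ε.
Combining over a common denominator, (7t - 12)/(t + 9) − 2 = [(7t - 12)·15 − 30·(t + 9)] / [15·(t + 9)] = 75(t − 6) / (15(t + 9)).
So |(7t - 12)/(t + 9) − 2| = 75|t − 6| / (15·|t + 9|).
Require δ ≤ 15/2, so |t + 9| ≥ |15| − |t − 6| > 15 − 15/2 = 15/2.
Hence |(7t - 12)/(t + 9) − 2| < 75|t − 6|/(15·(15/2)) = (2/3)|t − 6|, which is < ε once |t − 6| < (3/2)ε.
Take δ = min(15/2, (3/2)ε). Then 0 < |t − 6| < δ forces both bounds, so |(7t - 12)/(t + 9) − 2| < ε.

δ = min(15/2, (3/2)ε)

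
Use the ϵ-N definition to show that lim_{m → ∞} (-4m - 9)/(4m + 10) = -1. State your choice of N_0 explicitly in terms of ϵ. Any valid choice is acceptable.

Let ϵ > 0 be given. For m ≥ 1, |(-4m - 9)/(4m + 10) + 1| = |4|/(4(4m + 10)) = 4/(4(4m + 10)).
Since 4m + 10 ≥ 4m for m ≥ 1, this is ≤ 4/(4·4m) = (1/4)/m.
So |(-4m - 9)/(4m + 10) + 1| < ϵ whenever m > (1/4)/ϵ.
Take N_0 = (1/4)/ϵ. If m > N_0 then |(-4m - 9)/(4m + 10) + 1| ≤ (1/4)/m < ϵ.

N_0 = (1/4)/ϵ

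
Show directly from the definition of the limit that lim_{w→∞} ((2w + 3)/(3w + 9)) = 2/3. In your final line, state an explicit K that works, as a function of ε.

K = 1/ε

Suppose ε > 0. We seek K > 0 such that w > K implies |(2w + 3)/(3w + 9) − (2/3)| < ε.
(2w + 3)/(3w + 9) − (2/3) = (3(2w + 3) − 2(3w + 9)) / (3(3w + 9)) = -9/(3(3w + 9)).
For w > 0 we have 3w + 9 > 3w, so |(2w + 3)/(3w + 9) − (2/3)| = 9/(3(3w + 9)) < 9/(3·3w) = 1/w.
Thus |(2w + 3)/(3w + 9) − (2/3)| < ε whenever w > 1/ε.
Take K = 1/ε. If w > K then |(2w + 3)/(3w + 9) − (2/3)| < 1/w < ε.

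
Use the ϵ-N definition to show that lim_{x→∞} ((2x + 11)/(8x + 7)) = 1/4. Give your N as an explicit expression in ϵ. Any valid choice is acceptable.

Suppose ϵ > 0. We seek N > 0 such that x > N implies |(2x + 11)/(8x + 7) − (1/4)| < ϵ.
(2x + 11)/(8x + 7) − (1/4) = (8(2x + 11) − 2(8x + 7)) / (8(8x + 7)) = 74/(8(8x + 7)).
For x > 0 we have 8x + 7 > 8x, so |(2x + 11)/(8x + 7) − (1/4)| = 74/(8(8x + 7)) < 74/(8·8x) = (37/32)/x.
Thus |(2x + 11)/(8x + 7) − (1/4)| < ϵ whenever x > (37/32)/ϵ.
Take N = (37/32)/ϵ. If x > N then |(2x + 11)/(8x + 7) − (1/4)| < (37/32)/x < ϵ.

N = (37/32)/ϵ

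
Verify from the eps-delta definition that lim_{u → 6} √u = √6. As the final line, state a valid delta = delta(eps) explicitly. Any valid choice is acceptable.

Fix eps > 0. We want delta > 0 such that 0 < |u − 6| < delta implies |√u − √6| < eps.
Multiplying by the conjugate, |√u − √6| = |u − 6|/(√u + √6).
Restrict delta ≤ 6 so that |u − 6| < 6 forces u > 0, and then √u + √6 > √6.
Hence |√u − √6| < |u − 6|/√6, which is < eps once |u − 6| < √6·eps.
Take delta = min(6, √6·eps). If 0 < |u − 6| < delta then u > 0 and |√u − √6| < |u − 6|/√6 < eps.

delta = min(6, √6·eps)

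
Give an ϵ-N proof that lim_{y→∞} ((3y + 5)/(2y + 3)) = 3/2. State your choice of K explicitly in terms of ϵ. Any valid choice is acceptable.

K = (1/4)/ϵ

Suppose ϵ > 0. We seek K > 0 such that y > K implies |(3y + 5)/(2y + 3) − (3/2)| < ϵ.
(3y + 5)/(2y + 3) − (3/2) = (2(3y + 5) − 3(2y + 3)) / (2(2y + 3)) = 1/(2(2y + 3)).
For y > 0 we have 2y + 3 > 2y, so |(3y + 5)/(2y + 3) − (3/2)| = 1/(2(2y + 3)) < 1/(2·2y) = (1/4)/y.
Thus |(3y + 5)/(2y + 3) − (3/2)| < ϵ whenever y > (1/4)/ϵ.
Take K = (1/4)/ϵ. If y > K then |(3y + 5)/(2y + 3) − (3/2)| < (1/4)/y < ϵ.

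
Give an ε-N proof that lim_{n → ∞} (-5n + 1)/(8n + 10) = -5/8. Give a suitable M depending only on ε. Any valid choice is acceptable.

Let ε > 0 be given. For n ≥ 1, |(-5n + 1)/(8n + 10) + 5/8| = |58|/(8(8n + 10)) = 58/(8(8n + 10)).
Since 8n + 10 ≥ 8n for n ≥ 1, this is ≤ 58/(8·8n) = (29/32)/n.
So |(-5n + 1)/(8n + 10) + 5/8| < ε whenever n > (29/32)/ε.
Take M = (29/32)/ε. If n > M then |(-5n + 1)/(8n + 10) + 5/8| ≤ (29/32)/n < ε.

M = (29/32)/ε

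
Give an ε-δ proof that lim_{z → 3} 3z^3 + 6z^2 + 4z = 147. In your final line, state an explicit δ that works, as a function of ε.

Suppose ε > 0. We want δ > 0 such that 0 < |z − 3| < δ implies |(3z^3 + 6z^2 + 4z) − 147| < ε.
(3z^3 + 6z^2 + 4z) − 147 = 3z^3 + 6z^2 + 4z - 147 = (z − 3)(3z^2 + 15z + 49).
So |(3z^3 + 6z^2 + 4z) − 147| = |z − 3|·|3z^2 + 15z + 49|.
Require δ ≤ 1. Then |z − 3| < 1 gives |z| < 4, and by the triangle inequality |3z^2 + 15z + 49| ≤ 3·4^2 + 15·4 + 49 = 157.
Hence |(3z^3 + 6z^2 + 4z) − 147| ≤ 157|z − 3| < ε provided |z − 3| < ε/157.
Choosing δ = min(1, ε/157) ensures both conditions, hence |(3z^3 + 6z^2 + 4z) − 147| < ε.

δ = min(1, ε/157)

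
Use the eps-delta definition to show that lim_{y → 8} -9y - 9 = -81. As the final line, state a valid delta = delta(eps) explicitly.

delta = eps/9

Suppose eps > 0. We need delta > 0 so that 0 < |y − 8| < delta implies |(-9y - 9) + 81| < eps.
Since (-9y - 9) + 81 = -9(y − 8), we have |(-9y - 9) + 81| = 9|y − 8|.
Thus it suffices that |y − 8| < eps/9.
Take delta = eps/9. If 0 < |y − 8| < delta then |(-9y - 9) + 81| = 9|y − 8| < 9·(eps/9) = eps.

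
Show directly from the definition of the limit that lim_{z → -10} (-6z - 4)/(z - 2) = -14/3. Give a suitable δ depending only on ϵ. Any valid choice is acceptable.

δ = min(6, (9/2)ϵ)

Let ϵ > 0 be given. We want δ > 0 with 0 < |z + 10| < δ ⇒ |(-6z - 4)/(z - 2) + 14/3| < ϵ.
Combining over a common denominator, (-6z - 4)/(z - 2) + 14/3 = [(-6z - 4)·(-12) − 56·(z - 2)] / [(-12)·(z - 2)] = 16(z + 10) / ((-12)(z - 2)).
So |(-6z - 4)/(z - 2) + 14/3| = 16|z + 10| / (12·|z − 2|).
Require δ ≤ 6, so |z − 2| ≥ |-12| − |z + 10| > 12 − 6 = 6.
Hence |(-6z - 4)/(z - 2) + 14/3| < 16|z + 10|/(12·6) = (2/9)|z + 10|, which is < ϵ once |z + 10| < (9/2)ϵ.
Take δ = min(6, (9/2)ϵ). Then 0 < |z + 10| < δ forces both bounds, so |(-6z - 4)/(z - 2) + 14/3| < ϵ.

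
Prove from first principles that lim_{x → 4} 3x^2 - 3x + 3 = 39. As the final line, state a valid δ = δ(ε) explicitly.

Let ε > 0. We want δ > 0 such that 0 < |x − 4| < δ implies |(3x^2 - 3x + 3) − 39| < ε.
(3x^2 - 3x + 3) − 39 = 3x^2 - 3x - 36 = (x − 4)(3x + 9).
So |(3x^2 - 3x + 3) − 39| = |x − 4|·|3x + 9|.
Assume first that |x − 4| < 1, so |x| < 5. Then |3x + 9| ≤ 3·5 + 9 = 24.
Hence |(3x^2 - 3x + 3) − 39| ≤ 24|x − 4| < ε provided |x − 4| < ε/24.
Choosing δ = min(1, ε/24) ensures both conditions, hence |(3x^2 - 3x + 3) − 39| < ε.

δ = min(1, ε/24)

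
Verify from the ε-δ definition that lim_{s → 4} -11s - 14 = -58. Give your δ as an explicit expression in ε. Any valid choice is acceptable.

Suppose ε > 0. We need δ > 0 so that 0 < |s − 4| < δ implies |(-11s - 14) + 58| < ε.
|(-11s - 14) + 58| = |-11s + 44| = 11|s − 4|.
Thus it suffices that |s − 4| < ε/11.
Take δ = ε/11. If 0 < |s − 4| < δ then |(-11s - 14) + 58| = 11|s − 4| < 11·(ε/11) = ε.

δ = ε/11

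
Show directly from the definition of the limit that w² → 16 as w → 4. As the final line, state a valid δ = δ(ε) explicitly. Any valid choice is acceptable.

δ = min(2, ε/10)

Let ε > 0 be given. We seek δ > 0 with 0 < |w − 4| < δ ⇒ |w² − 16| < ε.
Factor: w² − 16 = (w − 4)(w + 4), so |w² − 16| = |w − 4|·|w + 4|.
Impose δ ≤ 2 so that |w| < 6; then |w + 4| ≤ 10.
Hence |w² − 16| ≤ 10|w − 4|, which is < ε once |w − 4| < ε/10.
Take δ = min(2, ε/10). If 0 < |w − 4| < δ then both bounds hold and |w² − 16| ≤ 10|w − 4| < 10·(ε/10) = ε.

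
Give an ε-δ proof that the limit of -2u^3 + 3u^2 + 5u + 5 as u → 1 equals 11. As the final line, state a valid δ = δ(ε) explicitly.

Fix ε > 0. We want δ > 0 such that 0 < |u − 1| < δ implies |(-2u^3 + 3u^2 + 5u + 5) − 11| < ε.
(-2u^3 + 3u^2 + 5u + 5) − 11 = -2u^3 + 3u^2 + 5u - 6 = (u − 1)(-2u^2 + u + 6).
So |(-2u^3 + 3u^2 + 5u + 5) − 11| = |u − 1|·|-2u^2 + u + 6|.
Require δ ≤ 1. Then |u − 1| < 1 gives |u| < 2, and by the triangle inequality |-2u^2 + u + 6| ≤ 2·2^2 + 2 + 6 = 16.
Hence |(-2u^3 + 3u^2 + 5u + 5) − 11| ≤ 16|u − 1| < ε provided |u − 1| < ε/16.
Take δ = min(1, ε/16). Then 0 < |u − 1| < δ gives both |u − 1| < 1 and |u − 1| < ε/16, so |(-2u^3 + 3u^2 + 5u + 5) − 11| < ε.

δ = min(1, ε/16)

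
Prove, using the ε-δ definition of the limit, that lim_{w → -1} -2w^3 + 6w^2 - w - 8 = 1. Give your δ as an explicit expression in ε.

Let ε > 0. We want δ > 0 such that 0 < |w + 1| < δ implies |(-2w^3 + 6w^2 - w - 8) − 1| < ε.
(-2w^3 + 6w^2 - w - 8) − 1 = -2w^3 + 6w^2 - w - 9 = (w + 1)(-2w^2 + 8w - 9).
So |(-2w^3 + 6w^2 - w - 8) − 1| = |w + 1|·|-2w^2 + 8w - 9|.
Require δ ≤ 1. Then |w + 1| < 1 gives |w| < 2, and by the triangle inequality |-2w^2 + 8w - 9| ≤ 2·2^2 + 8·2 + 9 = 33.
Hence |(-2w^3 + 6w^2 - w - 8) − 1| ≤ 33|w + 1| < ε provided |w + 1| < ε/33.
Take δ = min(1, ε/33). Then 0 < |w + 1| < δ gives both |w + 1| < 1 and |w + 1| < ε/33, so |(-2w^3 + 6w^2 - w - 8) − 1| < ε.

δ = min(1, ε/33)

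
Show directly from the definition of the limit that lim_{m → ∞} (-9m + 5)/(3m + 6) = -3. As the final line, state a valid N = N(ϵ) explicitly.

Let ϵ > 0 be given. For m ≥ 1, |(-9m + 5)/(3m + 6) + 3| = |69|/(3(3m + 6)) = 69/(3(3m + 6)).
Since 3m + 6 ≥ 3m for m ≥ 1, this is ≤ 69/(3·3m) = (23/3)/m.
So |(-9m + 5)/(3m + 6) + 3| < ϵ whenever m > (23/3)/ϵ.
Take N = (23/3)/ϵ. If m > N then |(-9m + 5)/(3m + 6) + 3| ≤ (23/3)/m < ϵ.

N = (23/3)/ϵ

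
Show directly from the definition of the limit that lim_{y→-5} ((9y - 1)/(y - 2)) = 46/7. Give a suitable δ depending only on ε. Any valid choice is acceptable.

δ = min(7/2, (49/34)ε)

Suppose ε > 0. We want δ > 0 with 0 < |y + 5| < δ ⇒ |(9y - 1)/(y - 2) − (46/7)| < ε.
Combining over a common denominator, (9y - 1)/(y - 2) − (46/7) = [(9y - 1)·(-7) − (-46)·(y - 2)] / [(-7)·(y - 2)] = -17(y + 5) / ((-7)(y - 2)).
So |(9y - 1)/(y - 2) − (46/7)| = 17|y + 5| / (7·|y − 2|).
Require δ ≤ 7/2, so |y − 2| ≥ |-7| − |y + 5| > 7 − 7/2 = 7/2.
Hence |(9y - 1)/(y - 2) − (46/7)| < 17|y + 5|/(7·(7/2)) = (34/49)|y + 5|, which is < ε once |y + 5| < (49/34)ε.
Take δ = min(7/2, (49/34)ε). Then 0 < |y + 5| < δ forces both bounds, so |(9y - 1)/(y - 2) − (46/7)| < ε.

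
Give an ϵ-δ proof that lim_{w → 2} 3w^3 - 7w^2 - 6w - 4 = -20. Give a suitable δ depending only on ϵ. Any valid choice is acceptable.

Fix ϵ > 0. We want δ > 0 such that 0 < |w − 2| < δ implies |(3w^3 - 7w^2 - 6w - 4) + 20| < ϵ.
(3w^3 - 7w^2 - 6w - 4) + 20 = 3w^3 - 7w^2 - 6w + 16 = (w − 2)(3w^2 - w - 8).
So |(3w^3 - 7w^2 - 6w - 4) + 20| = |w − 2|·|3w^2 - w - 8|.
Assume first that |w − 2| < 1, so |w| < 3. Then |3w^2 - w - 8| ≤ 3·3^2 + 3 + 8 = 38.
Hence |(3w^3 - 7w^2 - 6w - 4) + 20| ≤ 38|w − 2| < ϵ provided |w − 2| < ϵ/38.
Choosing δ = min(1, ϵ/38) ensures both conditions, hence |(3w^3 - 7w^2 - 6w - 4) + 20| < ϵ.

δ = min(1, ϵ/38)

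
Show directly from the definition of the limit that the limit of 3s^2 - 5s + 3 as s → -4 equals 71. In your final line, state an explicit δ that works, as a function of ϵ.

δ = min(1, ϵ/32)

Let ϵ > 0. We want δ > 0 such that 0 < |s + 4| < δ implies |(3s^2 - 5s + 3) − 71| < ϵ.
(3s^2 - 5s + 3) − 71 = 3s^2 - 5s - 68 = (s + 4)(3s - 17).
So |(3s^2 - 5s + 3) − 71| = |s + 4|·|3s - 17|.
Require δ ≤ 1. Then |s + 4| < 1 gives |s| < 5, and by the triangle inequality |3s - 17| ≤ 3·5 + 17 = 32.
Hence |(3s^2 - 5s + 3) − 71| ≤ 32|s + 4| < ϵ provided |s + 4| < ϵ/32.
Take δ = min(1, ϵ/32). Then 0 < |s + 4| < δ gives both |s + 4| < 1 and |s + 4| < ϵ/32, so |(3s^2 - 5s + 3) − 71| < ϵ.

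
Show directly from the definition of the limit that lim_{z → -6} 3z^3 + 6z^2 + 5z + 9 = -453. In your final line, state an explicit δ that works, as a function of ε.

δ = min(1, ε/308)

Let ε > 0. We want δ > 0 such that 0 < |z + 6| < δ implies |(3z^3 + 6z^2 + 5z + 9) + 453| < ε.
(3z^3 + 6z^2 + 5z + 9) + 453 = 3z^3 + 6z^2 + 5z + 462 = (z + 6)(3z^2 - 12z + 77).
So |(3z^3 + 6z^2 + 5z + 9) + 453| = |z + 6|·|3z^2 - 12z + 77|.
Assume first that |z + 6| < 1, so |z| < 7. Then |3z^2 - 12z + 77| ≤ 3·7^2 + 12·7 + 77 = 308.
Hence |(3z^3 + 6z^2 + 5z + 9) + 453| ≤ 308|z + 6| < ε provided |z + 6| < ε/308.
Choosing δ = min(1, ε/308) ensures both conditions, hence |(3z^3 + 6z^2 + 5z + 9) + 453| < ε.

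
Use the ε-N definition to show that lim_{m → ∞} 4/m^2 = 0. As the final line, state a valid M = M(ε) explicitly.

Suppose ε > 0. For m ≥ 1, |4/m^2 − 0| = 4/m^2.
4/m^2 < ε ⇔ m^2 > 4/ε ⇔ m > (4/ε)^{1/2}.
Take M = (4/ε)^{1/2}. Then m > M implies 4/m^2 < ε.

M = (4/ε)^{1/2}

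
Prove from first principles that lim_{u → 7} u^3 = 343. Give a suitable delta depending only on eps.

Fix eps > 0. We seek delta > 0 with 0 < |u − 7| < delta ⇒ |u^3 − 343| < eps.
Factor: u^3 − 343 = (u − 7)(u^2 + 7u + 49), so |u^3 − 343| = |u − 7|·|u^2 + 7u + 49|.
Impose delta ≤ 1 so that |u| < 8; then |u^2 + 7u + 49| ≤ 169.
Hence |u^3 − 343| ≤ 169|u − 7|, which is < eps once |u − 7| < eps/169.
Take delta = min(1, eps/169). If 0 < |u − 7| < delta then both bounds hold and |u^3 − 343| ≤ 169|u − 7| < 169·(eps/169) = eps.

delta = min(1, eps/169)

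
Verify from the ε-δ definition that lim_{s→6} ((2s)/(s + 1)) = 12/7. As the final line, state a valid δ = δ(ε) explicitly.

δ = min(7/2, (49/4)ε)

Let ε > 0. We want δ > 0 with 0 < |s − 6| < δ ⇒ |(2s)/(s + 1) − (12/7)| < ε.
Combining over a common denominator, (2s)/(s + 1) − (12/7) = [(2s)·7 − 12·(s + 1)] / [7·(s + 1)] = 2(s − 6) / (7(s + 1)).
So |(2s)/(s + 1) − (12/7)| = 2|s − 6| / (7·|s + 1|).
Require δ ≤ 7/2, so |s + 1| ≥ |7| − |s − 6| > 7 − 7/2 = 7/2.
Hence |(2s)/(s + 1) − (12/7)| < 2|s − 6|/(7·(7/2)) = (4/49)|s − 6|, which is < ε once |s − 6| < (49/4)ε.
Take δ = min(7/2, (49/4)ε). Then 0 < |s − 6| < δ forces both bounds, so |(2s)/(s + 1) − (12/7)| < ε.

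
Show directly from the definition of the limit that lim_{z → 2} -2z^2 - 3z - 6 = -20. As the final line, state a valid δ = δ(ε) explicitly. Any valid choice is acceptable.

δ = min(1, ε/13)

Fix ε > 0. We want δ > 0 such that 0 < |z − 2| < δ implies |(-2z^2 - 3z - 6) + 20| < ε.
(-2z^2 - 3z - 6) + 20 = -2z^2 - 3z + 14 = (z − 2)(-2z - 7).
So |(-2z^2 - 3z - 6) + 20| = |z − 2|·|-2z - 7|.
Assume first that |z − 2| < 1, so |z| < 3. Then |-2z - 7| ≤ 2·3 + 7 = 13.
Hence |(-2z^2 - 3z - 6) + 20| ≤ 13|z − 2| < ε provided |z − 2| < ε/13.
Take δ = min(1, ε/13). Then 0 < |z − 2| < δ gives both |z − 2| < 1 and |z − 2| < ε/13, so |(-2z^2 - 3z - 6) + 20| < ε.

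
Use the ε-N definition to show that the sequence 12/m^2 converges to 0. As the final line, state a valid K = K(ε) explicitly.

Let ε > 0. For m ≥ 1, |12/m^2 − 0| = 12/m^2.
12/m^2 < ε ⇔ m^2 > 12/ε ⇔ m > (12/ε)^{1/2}.
Take K = (12/ε)^{1/2}. Then m > K implies 12/m^2 < ε.

K = (12/ε)^{1/2}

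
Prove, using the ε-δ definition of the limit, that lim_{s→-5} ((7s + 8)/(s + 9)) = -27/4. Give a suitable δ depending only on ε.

δ = min(2, (8/55)ε)

Fix ε > 0. We want δ > 0 with 0 < |s + 5| < δ ⇒ |(7s + 8)/(s + 9) + 27/4| < ε.
Combining over a common denominator, (7s + 8)/(s + 9) + 27/4 = [(7s + 8)·4 − (-27)·(s + 9)] / [4·(s + 9)] = 55(s + 5) / (4(s + 9)).
So |(7s + 8)/(s + 9) + 27/4| = 55|s + 5| / (4·|s + 9|).
Require δ ≤ 2, so |s + 9| ≥ |4| − |s + 5| > 4 − 2 = 2.
Hence |(7s + 8)/(s + 9) + 27/4| < 55|s + 5|/(4·2) = (55/8)|s + 5|, which is < ε once |s + 5| < (8/55)ε.
Take δ = min(2, (8/55)ε). Then 0 < |s + 5| < δ forces both bounds, so |(7s + 8)/(s + 9) + 27/4| < ε.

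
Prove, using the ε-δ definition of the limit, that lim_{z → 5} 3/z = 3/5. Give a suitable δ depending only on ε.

δ = min(5/2, (25/6)ε)

Fix ε > 0. We seek δ > 0 such that 0 < |z − 5| < δ implies |3/z − (3/5)| < ε.
|3/z − (3/5)| = 3·|5 − z|/(5·|z|) = 3|z − 5|/(5|z|).
Restrict δ ≤ 5/2. Then |z − 5| < 5/2 gives |z| > 5/2, so 5|z| > 25/2.
Then |3/z − (3/5)| < 3|z − 5|/(25/2), which is < ε when |z − 5| < (25/6)ε.
Take δ = min(5/2, (25/6)ε). Then 0 < |z − 5| < δ gives both |z − 5| < 5/2 and |z − 5| < (25/6)ε, so |3/z − (3/5)| < ε.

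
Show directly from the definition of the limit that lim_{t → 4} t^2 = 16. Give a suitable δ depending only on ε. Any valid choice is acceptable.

Let ε > 0. We seek δ > 0 with 0 < |t − 4| < δ ⇒ |t^2 − 16| < ε.
Factor: t^2 − 16 = (t − 4)(t + 4), so |t^2 − 16| = |t − 4|·|t + 4|.
Impose δ ≤ 2 so that |t| < 6; then |t + 4| ≤ 10.
Hence |t^2 − 16| ≤ 10|t − 4|, which is < ε once |t − 4| < ε/10.
Take δ = min(2, ε/10). If 0 < |t − 4| < δ then both bounds hold and |t^2 − 16| ≤ 10|t − 4| < 10·(ε/10) = ε.

δ = min(2, ε/10)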